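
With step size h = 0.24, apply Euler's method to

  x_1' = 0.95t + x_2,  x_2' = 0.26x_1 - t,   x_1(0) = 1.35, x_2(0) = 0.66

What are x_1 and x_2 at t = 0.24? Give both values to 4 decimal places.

1.5084, 0.7442

Euler on (x_1,x_2): x_1_{n+1} = x_1_n + h·x_1', x_2_{n+1} = x_2_n + h·x_2'.
0.000000: (1.350000, 0.660000); f=(0.660000, 0.351000) → (1.508400, 0.744240)
(x_1(0.24), x_2(0.24)) ≈ (1.5084, 0.7442)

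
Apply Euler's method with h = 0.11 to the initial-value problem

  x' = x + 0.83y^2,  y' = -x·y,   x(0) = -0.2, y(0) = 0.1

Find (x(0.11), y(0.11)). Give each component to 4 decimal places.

-0.2211, 0.1022

Euler on (x,y): x_{n+1} = x_n + h·x', y_{n+1} = y_n + h·y'.
0.000000: (-0.200000, 0.100000); f=(-0.191700, 0.020000) → (-0.221087, 0.102200)
(x(0.11), y(0.11)) ≈ (-0.2211, 0.1022)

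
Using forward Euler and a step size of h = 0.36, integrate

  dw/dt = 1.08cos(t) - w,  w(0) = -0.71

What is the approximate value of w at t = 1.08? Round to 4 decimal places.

Euler: w_{n+1} = w_n + h·f(t_n, w_n).
t=0.000000, w=-0.710000: f=1.790000 → w ← -0.710000 + 0.36·1.790000 = -0.065600
t=0.360000, w=-0.065600: f=1.076369 → w ← -0.065600 + 0.36·1.076369 = 0.321893
t=0.720000, w=0.321893: f=0.490058 → w ← 0.321893 + 0.36·0.490058 = 0.498313
w(1.08) ≈ 0.4983

0.4983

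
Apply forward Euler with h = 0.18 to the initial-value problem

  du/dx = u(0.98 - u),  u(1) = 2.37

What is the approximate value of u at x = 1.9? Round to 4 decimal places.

1.2082

Euler: u_{n+1} = u_n + h·f(x_n, u_n).
x=1.000000, u=2.370000: f=-3.294300 → u ← 2.370000 + 0.18·(-3.294300) = 1.777026
x=1.180000, u=1.777026: f=-1.416336 → u ← 1.777026 + 0.18·(-1.416336) = 1.522086
x=1.360000, u=1.522086: f=-0.825101 → u ← 1.522086 + 0.18·(-0.825101) = 1.373567
x=1.540000, u=1.373567: f=-0.540591 → u ← 1.373567 + 0.18·(-0.540591) = 1.276261
x=1.720000, u=1.276261: f=-0.378106 → u ← 1.276261 + 0.18·(-0.378106) = 1.208202
u(1.9) ≈ 1.2082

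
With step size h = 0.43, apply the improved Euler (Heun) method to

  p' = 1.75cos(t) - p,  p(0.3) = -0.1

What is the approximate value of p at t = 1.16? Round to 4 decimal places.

0.5876

Heun: k1 = f(t_n, p_n); k2 = f(t_n + h, p_n + h·k1); p_{n+1} = p_n + (h/2)·(k1 + k2).
t=0.300000, p=-0.100000:
  k1 = f(0.300000, -0.100000) = 1.771839
  k2 = f(0.730000, 0.661891) = 0.642164
  p ← -0.100000 + (0.43/2)·(1.771839 + 0.642164) = 0.419011
t=0.730000, p=0.419011:
  k1 = f(0.730000, 0.419011) = 0.885044
  k2 = f(1.160000, 0.799580) = -0.100736
  p ← 0.419011 + (0.43/2)·(0.885044 + (-0.100736)) = 0.587637
p(1.16) ≈ 0.5876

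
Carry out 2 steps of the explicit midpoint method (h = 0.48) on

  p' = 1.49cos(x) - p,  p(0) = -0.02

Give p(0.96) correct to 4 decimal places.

0.7096

Midpoint: k1 = f(x_n, p_n); k2 = f(x_n + h/2, p_n + (h/2)·k1); p_{n+1} = p_n + h·k2.
x=0.000000, p=-0.020000:
  k1 = f(0.000000, -0.020000) = 1.510000
  k2 = f(0.240000, 0.342400) = 1.104894
  p ← -0.020000 + 0.48·1.104894 = 0.510349
x=0.480000, p=0.510349:
  k1 = f(0.480000, 0.510349) = 0.811274
  k2 = f(0.720000, 0.705055) = 0.415136
  p ← 0.510349 + 0.48·0.415136 = 0.709614
p(0.96) ≈ 0.7096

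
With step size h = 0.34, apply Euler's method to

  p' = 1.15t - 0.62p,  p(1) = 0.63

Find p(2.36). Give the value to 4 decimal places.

2.0711

Euler: p_{n+1} = p_n + h·f(t_n, p_n).
t=1.000000, p=0.630000: f=0.759400 → p ← 0.630000 + 0.34·0.759400 = 0.888196
t=1.340000, p=0.888196: f=0.990318 → p ← 0.888196 + 0.34·0.990318 = 1.224904
t=1.680000, p=1.224904: f=1.172559 → p ← 1.224904 + 0.34·1.172559 = 1.623574
t=2.020000, p=1.623574: f=1.316384 → p ← 1.623574 + 0.34·1.316384 = 2.071145
p(2.36) ≈ 2.0711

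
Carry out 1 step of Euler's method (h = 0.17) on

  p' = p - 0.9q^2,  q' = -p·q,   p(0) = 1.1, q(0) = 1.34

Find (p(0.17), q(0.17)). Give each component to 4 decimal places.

1.0123, 1.0894

Euler on (p,q): p_{n+1} = p_n + h·p', q_{n+1} = q_n + h·q'.
0.000000: (1.100000, 1.340000); f=(-0.516040, -1.474000) → (1.012273, 1.089420)
(p(0.17), q(0.17)) ≈ (1.0123, 1.0894)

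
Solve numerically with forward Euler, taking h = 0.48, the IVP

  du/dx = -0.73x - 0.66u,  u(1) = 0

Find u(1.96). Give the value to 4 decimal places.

-0.7580

Euler: u_{n+1} = u_n + h·f(x_n, u_n).
x=1.000000, u=0.000000: f=-0.730000 → u ← 0.000000 + 0.48·(-0.730000) = -0.350400
x=1.480000, u=-0.350400: f=-0.849136 → u ← -0.350400 + 0.48·(-0.849136) = -0.757985
u(1.96) ≈ -0.7580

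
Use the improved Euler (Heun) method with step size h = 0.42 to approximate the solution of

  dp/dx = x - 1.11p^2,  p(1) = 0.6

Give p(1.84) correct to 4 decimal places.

1.0817

Heun: k1 = f(x_n, p_n); k2 = f(x_n + h, p_n + h·k1); p_{n+1} = p_n + (h/2)·(k1 + k2).
x=1.000000, p=0.600000:
  k1 = f(1.000000, 0.600000) = 0.600400
  k2 = f(1.420000, 0.852168) = 0.613929
  p ← 0.600000 + (0.42/2)·(0.600400 + 0.613929) = 0.855009
x=1.420000, p=0.855009:
  k1 = f(1.420000, 0.855009) = 0.608545
  k2 = f(1.840000, 1.110598) = 0.470895
  p ← 0.855009 + (0.42/2)·(0.608545 + 0.470895) = 1.081691
p(1.84) ≈ 1.0817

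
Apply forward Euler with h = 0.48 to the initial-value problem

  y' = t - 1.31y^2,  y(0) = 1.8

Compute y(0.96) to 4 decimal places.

-0.0423

Euler: y_{n+1} = y_n + h·f(t_n, y_n).
t=0.000000, y=1.800000: f=-4.244400 → y ← 1.800000 + 0.48·(-4.244400) = -0.237312
t=0.480000, y=-0.237312: f=0.406225 → y ← -0.237312 + 0.48·0.406225 = -0.042324
y(0.96) ≈ -0.0423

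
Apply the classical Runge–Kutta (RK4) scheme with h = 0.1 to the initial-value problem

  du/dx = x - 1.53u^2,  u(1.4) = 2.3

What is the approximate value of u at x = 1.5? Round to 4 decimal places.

1.8119

RK4: k1 = f(x_n, u_n); k2 = f(x_n + h/2, u_n + (h/2)·k1); k3 = f(x_n + h/2, u_n + (h/2)·k2); k4 = f(x_n + h, u_n + h·k3); u_{n+1} = u_n + (h/6)·(k1 + 2k2 + 2k3 + k4).
x=1.400000, u=2.300000:
  k1 = f(1.400000, 2.300000) = -6.693700
  k2 = f(1.450000, 1.965315) = -4.459568
  k3 = f(1.450000, 2.077022) = -5.150449
  k4 = f(1.500000, 1.784955) = -3.374679
  u ← 2.300000 + (0.1/6)·(k1 + 2k2 + 2k3 + k4) = 1.811860
u(1.5) ≈ 1.8119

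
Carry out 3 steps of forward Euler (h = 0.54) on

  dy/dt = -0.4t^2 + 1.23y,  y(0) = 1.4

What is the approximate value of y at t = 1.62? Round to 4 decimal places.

6.0960

Euler: y_{n+1} = y_n + h·f(t_n, y_n).
t=0.000000, y=1.400000: f=1.722000 → y ← 1.400000 + 0.54·1.722000 = 2.329880
t=0.540000, y=2.329880: f=2.749112 → y ← 2.329880 + 0.54·2.749112 = 3.814401
t=1.080000, y=3.814401: f=4.225153 → y ← 3.814401 + 0.54·4.225153 = 6.095983
y(1.62) ≈ 6.0960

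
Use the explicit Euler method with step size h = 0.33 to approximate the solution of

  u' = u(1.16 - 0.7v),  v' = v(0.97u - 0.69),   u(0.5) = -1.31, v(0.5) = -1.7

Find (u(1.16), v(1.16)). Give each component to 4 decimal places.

Euler on (u,v): u_{n+1} = u_n + h·u', v_{n+1} = v_n + h·v'.
0.500000: (-1.310000, -1.700000); f=(-3.078500, 3.333190) → (-2.325905, -0.600047)
0.830000: (-2.325905, -0.600047); f=(-3.675007, 1.767816) → (-3.538657, -0.016668)
(u(1.16), v(1.16)) ≈ (-3.5387, -0.0167)

-3.5387, -0.0167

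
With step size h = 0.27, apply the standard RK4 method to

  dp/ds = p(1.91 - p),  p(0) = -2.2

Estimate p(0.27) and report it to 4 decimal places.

RK4: k1 = f(s_n, p_n); k2 = f(s_n + h/2, p_n + (h/2)·k1); k3 = f(s_n + h/2, p_n + (h/2)·k2); k4 = f(s_n + h, p_n + h·k3); p_{n+1} = p_n + (h/6)·(k1 + 2k2 + 2k3 + k4).
s=0.000000, p=-2.200000:
  k1 = f(0.000000, -2.200000) = -9.042000
  k2 = f(0.135000, -3.420670) = -18.234463
  k3 = f(0.135000, -4.661652) = -30.634760
  k4 = f(0.270000, -10.471385) = -129.650255
  p ← -2.200000 + (0.27/6)·(k1 + 2k2 + 2k3 + k4) = -12.839382
p(0.27) ≈ -12.8394

-12.8394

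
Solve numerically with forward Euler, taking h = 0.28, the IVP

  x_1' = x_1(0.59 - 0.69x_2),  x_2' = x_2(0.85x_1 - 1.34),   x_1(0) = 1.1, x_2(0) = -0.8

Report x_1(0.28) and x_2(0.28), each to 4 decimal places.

Euler on (x_1,x_2): x_1_{n+1} = x_1_n + h·x_1', x_2_{n+1} = x_2_n + h·x_2'.
0.000000: (1.100000, -0.800000); f=(1.256200, 0.324000) → (1.451736, -0.709280)
(x_1(0.28), x_2(0.28)) ≈ (1.4517, -0.7093)

1.4517, -0.7093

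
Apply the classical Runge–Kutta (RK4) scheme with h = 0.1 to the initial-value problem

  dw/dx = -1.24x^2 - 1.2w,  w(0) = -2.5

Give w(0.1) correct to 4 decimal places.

RK4: k1 = f(x_n, w_n); k2 = f(x_n + h/2, w_n + (h/2)·k1); k3 = f(x_n + h/2, w_n + (h/2)·k2); k4 = f(x_n + h, w_n + h·k3); w_{n+1} = w_n + (h/6)·(k1 + 2k2 + 2k3 + k4).
x=0.000000, w=-2.500000:
  k1 = f(0.000000, -2.500000) = 3.000000
  k2 = f(0.050000, -2.350000) = 2.816900
  k3 = f(0.050000, -2.359155) = 2.827886
  k4 = f(0.100000, -2.217211) = 2.648254
  w ← -2.500000 + (0.1/6)·(k1 + 2k2 + 2k3 + k4) = -2.217703
w(0.1) ≈ -2.2177

-2.2177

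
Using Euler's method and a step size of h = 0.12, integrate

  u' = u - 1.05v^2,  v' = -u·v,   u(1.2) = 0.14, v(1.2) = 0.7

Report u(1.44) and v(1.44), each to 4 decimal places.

0.0468, 0.6804

Euler on (u,v): u_{n+1} = u_n + h·u', v_{n+1} = v_n + h·v'.
1.200000: (0.140000, 0.700000); f=(-0.374500, -0.098000) → (0.095060, 0.688240)
1.320000: (0.095060, 0.688240); f=(-0.402298, -0.065424) → (0.046784, 0.680389)
(u(1.44), v(1.44)) ≈ (0.0468, 0.6804)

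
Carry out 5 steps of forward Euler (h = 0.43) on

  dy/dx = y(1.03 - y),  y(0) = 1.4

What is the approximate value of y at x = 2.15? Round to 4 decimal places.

Euler: y_{n+1} = y_n + h·f(x_n, y_n).
x=0.000000, y=1.400000: f=-0.518000 → y ← 1.400000 + 0.43·(-0.518000) = 1.177260
x=0.430000, y=1.177260: f=-0.173363 → y ← 1.177260 + 0.43·(-0.173363) = 1.102714
x=0.860000, y=1.102714: f=-0.080182 → y ← 1.102714 + 0.43·(-0.080182) = 1.068235
x=1.290000, y=1.068235: f=-0.040844 → y ← 1.068235 + 0.43·(-0.040844) = 1.050672
x=1.720000, y=1.050672: f=-0.021720 → y ← 1.050672 + 0.43·(-0.021720) = 1.041333
y(2.15) ≈ 1.0413

1.0413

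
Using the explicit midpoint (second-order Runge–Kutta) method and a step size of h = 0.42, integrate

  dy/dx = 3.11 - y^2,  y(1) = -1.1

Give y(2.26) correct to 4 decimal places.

1.4713

Midpoint: k1 = f(x_n, y_n); k2 = f(x_n + h/2, y_n + (h/2)·k1); y_{n+1} = y_n + h·k2.
x=1.000000, y=-1.100000:
  k1 = f(1.000000, -1.100000) = 1.900000
  k2 = f(1.210000, -0.701000) = 2.618599
  y ← -1.100000 + 0.42·2.618599 = -0.000188
x=1.420000, y=-0.000188:
  k1 = f(1.420000, -0.000188) = 3.110000
  k2 = f(1.630000, 0.652912) = 2.683706
  y ← -0.000188 + 0.42·2.683706 = 1.126968
x=1.840000, y=1.126968:
  k1 = f(1.840000, 1.126968) = 1.839942
  k2 = f(2.050000, 1.513356) = 0.819753
  y ← 1.126968 + 0.42·0.819753 = 1.471265
y(2.26) ≈ 1.4713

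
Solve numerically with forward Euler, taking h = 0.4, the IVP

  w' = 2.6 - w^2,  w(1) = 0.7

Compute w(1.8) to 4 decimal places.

1.6304

Euler: w_{n+1} = w_n + h·f(t_n, w_n).
t=1.000000, w=0.700000: f=2.110000 → w ← 0.700000 + 0.4·2.110000 = 1.544000
t=1.400000, w=1.544000: f=0.216064 → w ← 1.544000 + 0.4·0.216064 = 1.630426
w(1.8) ≈ 1.6304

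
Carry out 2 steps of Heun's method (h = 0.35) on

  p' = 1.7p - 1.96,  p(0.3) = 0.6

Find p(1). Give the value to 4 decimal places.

Heun: k1 = f(t_n, p_n); k2 = f(t_n + h, p_n + h·k1); p_{n+1} = p_n + (h/2)·(k1 + k2).
t=0.300000, p=0.600000:
  k1 = f(0.300000, 0.600000) = -0.940000
  k2 = f(0.650000, 0.271000) = -1.499300
  p ← 0.600000 + (0.35/2)·(-0.940000 + (-1.499300)) = 0.173123
t=0.650000, p=0.173123:
  k1 = f(0.650000, 0.173123) = -1.665692
  k2 = f(1.000000, -0.409870) = -2.656778
  p ← 0.173123 + (0.35/2)·(-1.665692 + (-2.656778)) = -0.583310
p(1) ≈ -0.5833

-0.5833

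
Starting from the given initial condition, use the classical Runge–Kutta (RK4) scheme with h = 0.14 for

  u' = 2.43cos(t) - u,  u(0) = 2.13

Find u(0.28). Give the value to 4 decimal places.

2.1950

RK4: k1 = f(t_n, u_n); k2 = f(t_n + h/2, u_n + (h/2)·k1); k3 = f(t_n + h/2, u_n + (h/2)·k2); k4 = f(t_n + h, u_n + h·k3); u_{n+1} = u_n + (h/6)·(k1 + 2k2 + 2k3 + k4).
t=0.000000, u=2.130000:
  k1 = f(0.000000, 2.130000) = 0.300000
  k2 = f(0.070000, 2.151000) = 0.273049
  k3 = f(0.070000, 2.149113) = 0.274936
  k4 = f(0.140000, 2.168491) = 0.237734
  u ← 2.130000 + (0.14/6)·(k1 + 2k2 + 2k3 + k4) = 2.168120
t=0.140000, u=2.168120:
  k1 = f(0.140000, 2.168120) = 0.238105
  k2 = f(0.210000, 2.184787) = 0.191828
  k3 = f(0.210000, 2.181548) = 0.195067
  k4 = f(0.280000, 2.195429) = 0.139936
  u ← 2.168120 + (0.14/6)·(k1 + 2k2 + 2k3 + k4) = 2.194996
u(0.28) ≈ 2.1950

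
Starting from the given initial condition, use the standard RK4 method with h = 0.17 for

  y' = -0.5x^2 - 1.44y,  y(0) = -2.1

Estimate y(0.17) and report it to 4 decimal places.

RK4: k1 = f(x_n, y_n); k2 = f(x_n + h/2, y_n + (h/2)·k1); k3 = f(x_n + h/2, y_n + (h/2)·k2); k4 = f(x_n + h, y_n + h·k3); y_{n+1} = y_n + (h/6)·(k1 + 2k2 + 2k3 + k4).
x=0.000000, y=-2.100000:
  k1 = f(0.000000, -2.100000) = 3.024000
  k2 = f(0.085000, -1.842960) = 2.650250
  k3 = f(0.085000, -1.874729) = 2.695997
  k4 = f(0.170000, -1.641681) = 2.349570
  y ← -2.100000 + (0.17/6)·(k1 + 2k2 + 2k3 + k4) = -1.644795
y(0.17) ≈ -1.6448

-1.6448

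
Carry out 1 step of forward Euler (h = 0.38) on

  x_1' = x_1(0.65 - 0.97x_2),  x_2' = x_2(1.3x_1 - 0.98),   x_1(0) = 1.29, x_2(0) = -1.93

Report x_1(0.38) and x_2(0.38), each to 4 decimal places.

Euler on (x_1,x_2): x_1_{n+1} = x_1_n + h·x_1', x_2_{n+1} = x_2_n + h·x_2'.
0.000000: (1.290000, -1.930000); f=(3.253509, -1.345210) → (2.526333, -2.441180)
(x_1(0.38), x_2(0.38)) ≈ (2.5263, -2.4412)

2.5263, -2.4412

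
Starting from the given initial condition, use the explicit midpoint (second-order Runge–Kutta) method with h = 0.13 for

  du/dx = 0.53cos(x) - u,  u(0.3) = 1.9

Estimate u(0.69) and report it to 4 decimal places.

Midpoint: k1 = f(x_n, u_n); k2 = f(x_n + h/2, u_n + (h/2)·k1); u_{n+1} = u_n + h·k2.
x=0.300000, u=1.900000:
  k1 = f(0.300000, 1.900000) = -1.393672
  k2 = f(0.365000, 1.809411) = -1.314326
  u ← 1.900000 + 0.13·(-1.314326) = 1.729138
x=0.430000, u=1.729138:
  k1 = f(0.430000, 1.729138) = -1.247386
  k2 = f(0.495000, 1.648058) = -1.181674
  u ← 1.729138 + 0.13·(-1.181674) = 1.575520
x=0.560000, u=1.575520:
  k1 = f(0.560000, 1.575520) = -1.126475
  k2 = f(0.625000, 1.502299) = -1.072489
  u ← 1.575520 + 0.13·(-1.072489) = 1.436096
u(0.69) ≈ 1.4361

1.4361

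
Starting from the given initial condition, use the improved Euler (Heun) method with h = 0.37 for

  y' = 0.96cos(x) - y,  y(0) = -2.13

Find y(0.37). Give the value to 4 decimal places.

Heun: k1 = f(x_n, y_n); k2 = f(x_n + h, y_n + h·k1); y_{n+1} = y_n + (h/2)·(k1 + k2).
x=0.000000, y=-2.130000:
  k1 = f(0.000000, -2.130000) = 3.090000
  k2 = f(0.370000, -0.986700) = 1.881734
  y ← -2.130000 + (0.37/2)·(3.090000 + 1.881734) = -1.210229
y(0.37) ≈ -1.2102

-1.2102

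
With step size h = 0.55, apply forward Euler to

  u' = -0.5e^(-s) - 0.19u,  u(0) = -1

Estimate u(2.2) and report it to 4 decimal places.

Euler: u_{n+1} = u_n + h·f(s_n, u_n).
s=0.000000, u=-1.000000: f=-0.310000 → u ← -1.000000 + 0.55·(-0.310000) = -1.170500
s=0.550000, u=-1.170500: f=-0.066080 → u ← -1.170500 + 0.55·(-0.066080) = -1.206844
s=1.100000, u=-1.206844: f=0.062865 → u ← -1.206844 + 0.55·0.062865 = -1.172268
s=1.650000, u=-1.172268: f=0.126706 → u ← -1.172268 + 0.55·0.126706 = -1.102580
u(2.2) ≈ -1.1026

-1.1026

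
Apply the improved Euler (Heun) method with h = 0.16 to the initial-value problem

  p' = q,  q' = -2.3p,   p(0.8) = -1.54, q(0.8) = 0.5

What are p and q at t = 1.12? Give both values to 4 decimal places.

-1.2047, 1.5416

Heun on (p,q): k1 = f(t_n, state_n); k2 = f(t_n + h, state_n + h·k1); state_{n+1} = state_n + (h/2)·(k1 + k2).
0.800000: (-1.540000, 0.500000)
  k1 = (0.500000, 3.542000)
  predictor → (-1.460000, 1.066720)
  k2 = (1.066720, 3.358000)
  → (-1.414662, 1.052000)
0.960000: (-1.414662, 1.052000)
  k1 = (1.052000, 3.253724)
  predictor → (-1.246342, 1.572596)
  k2 = (1.572596, 2.866588)
  → (-1.204695, 1.541625)
(p(1.12), q(1.12)) ≈ (-1.2047, 1.5416)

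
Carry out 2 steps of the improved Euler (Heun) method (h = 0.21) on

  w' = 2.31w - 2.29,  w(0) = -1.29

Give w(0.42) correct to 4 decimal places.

Heun: k1 = f(t_n, w_n); k2 = f(t_n + h, w_n + h·k1); w_{n+1} = w_n + (h/2)·(k1 + k2).
t=0.000000, w=-1.290000:
  k1 = f(0.000000, -1.290000) = -5.269900
  k2 = f(0.210000, -2.396679) = -7.826328
  w ← -1.290000 + (0.21/2)·(-5.269900 + (-7.826328)) = -2.665104
t=0.210000, w=-2.665104:
  k1 = f(0.210000, -2.665104) = -8.446390
  k2 = f(0.420000, -4.438846) = -12.543734
  w ← -2.665104 + (0.21/2)·(-8.446390 + (-12.543734)) = -4.869067
w(0.42) ≈ -4.8691

-4.8691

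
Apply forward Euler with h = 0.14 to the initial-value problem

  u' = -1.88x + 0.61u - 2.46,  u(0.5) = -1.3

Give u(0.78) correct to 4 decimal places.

Euler: u_{n+1} = u_n + h·f(x_n, u_n).
x=0.500000, u=-1.300000: f=-4.193000 → u ← -1.300000 + 0.14·(-4.193000) = -1.887020
x=0.640000, u=-1.887020: f=-4.814282 → u ← -1.887020 + 0.14·(-4.814282) = -2.561020
u(0.78) ≈ -2.5610

-2.5610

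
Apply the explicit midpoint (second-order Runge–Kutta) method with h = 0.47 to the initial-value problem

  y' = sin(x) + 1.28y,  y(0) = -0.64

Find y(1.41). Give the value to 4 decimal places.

-2.0724

Midpoint: k1 = f(x_n, y_n); k2 = f(x_n + h/2, y_n + (h/2)·k1); y_{n+1} = y_n + h·k2.
x=0.000000, y=-0.640000:
  k1 = f(0.000000, -0.640000) = -0.819200
  k2 = f(0.235000, -0.832512) = -0.832772
  y ← -0.640000 + 0.47·(-0.832772) = -1.031403
x=0.470000, y=-1.031403:
  k1 = f(0.470000, -1.031403) = -0.867310
  k2 = f(0.705000, -1.235221) = -0.933049
  y ← -1.031403 + 0.47·(-0.933049) = -1.469936
x=0.940000, y=-1.469936:
  k1 = f(0.940000, -1.469936) = -1.073960
  k2 = f(1.175000, -1.722317) = -1.281875
  y ← -1.469936 + 0.47·(-1.281875) = -2.072417
y(1.41) ≈ -2.0724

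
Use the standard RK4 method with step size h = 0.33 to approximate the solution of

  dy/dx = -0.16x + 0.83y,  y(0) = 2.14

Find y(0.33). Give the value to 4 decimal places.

RK4: k1 = f(x_n, y_n); k2 = f(x_n + h/2, y_n + (h/2)·k1); k3 = f(x_n + h/2, y_n + (h/2)·k2); k4 = f(x_n + h, y_n + h·k3); y_{n+1} = y_n + (h/6)·(k1 + 2k2 + 2k3 + k4).
x=0.000000, y=2.140000:
  k1 = f(0.000000, 2.140000) = 1.776200
  k2 = f(0.165000, 2.433073) = 1.993051
  k3 = f(0.165000, 2.468853) = 2.022748
  k4 = f(0.330000, 2.807507) = 2.277431
  y ← 2.140000 + (0.33/6)·(k1 + 2k2 + 2k3 + k4) = 2.804688
y(0.33) ≈ 2.8047

2.8047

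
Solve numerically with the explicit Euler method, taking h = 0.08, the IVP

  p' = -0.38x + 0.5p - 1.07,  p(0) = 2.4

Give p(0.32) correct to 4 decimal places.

2.4292

Euler: p_{n+1} = p_n + h·f(x_n, p_n).
x=0.000000, p=2.400000: f=0.130000 → p ← 2.400000 + 0.08·0.130000 = 2.410400
x=0.080000, p=2.410400: f=0.104800 → p ← 2.410400 + 0.08·0.104800 = 2.418784
x=0.160000, p=2.418784: f=0.078592 → p ← 2.418784 + 0.08·0.078592 = 2.425071
x=0.240000, p=2.425071: f=0.051336 → p ← 2.425071 + 0.08·0.051336 = 2.429178
p(0.32) ≈ 2.4292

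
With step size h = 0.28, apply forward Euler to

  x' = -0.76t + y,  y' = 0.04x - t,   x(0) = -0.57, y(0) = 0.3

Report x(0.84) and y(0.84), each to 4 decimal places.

Euler on (x,y): x_{n+1} = x_n + h·x', y_{n+1} = y_n + h·y'.
0.000000: (-0.570000, 0.300000); f=(0.300000, -0.022800) → (-0.486000, 0.293616)
0.280000: (-0.486000, 0.293616); f=(0.080816, -0.299440) → (-0.463372, 0.209773)
0.560000: (-0.463372, 0.209773); f=(-0.215827, -0.578535) → (-0.523803, 0.047783)
(x(0.84), y(0.84)) ≈ (-0.5238, 0.0478)

-0.5238, 0.0478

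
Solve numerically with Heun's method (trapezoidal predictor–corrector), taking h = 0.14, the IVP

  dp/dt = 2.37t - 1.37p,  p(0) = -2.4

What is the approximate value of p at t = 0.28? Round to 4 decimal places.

-1.5554

Heun: k1 = f(t_n, p_n); k2 = f(t_n + h, p_n + h·k1); p_{n+1} = p_n + (h/2)·(k1 + k2).
t=0.000000, p=-2.400000:
  k1 = f(0.000000, -2.400000) = 3.288000
  k2 = f(0.140000, -1.939680) = 2.989162
  p ← -2.400000 + (0.14/2)·(3.288000 + 2.989162) = -1.960599
t=0.140000, p=-1.960599:
  k1 = f(0.140000, -1.960599) = 3.017820
  k2 = f(0.280000, -1.538104) = 2.770802
  p ← -1.960599 + (0.14/2)·(3.017820 + 2.770802) = -1.555395
p(0.28) ≈ -1.5554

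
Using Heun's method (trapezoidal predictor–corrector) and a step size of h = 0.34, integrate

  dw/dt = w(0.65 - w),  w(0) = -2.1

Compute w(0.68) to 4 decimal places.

Heun: k1 = f(t_n, w_n); k2 = f(t_n + h, w_n + h·k1); w_{n+1} = w_n + (h/2)·(k1 + k2).
t=0.000000, w=-2.100000:
  k1 = f(0.000000, -2.100000) = -5.775000
  k2 = f(0.340000, -4.063500) = -19.153307
  w ← -2.100000 + (0.34/2)·(-5.775000 + (-19.153307)) = -6.337812
t=0.340000, w=-6.337812:
  k1 = f(0.340000, -6.337812) = -44.287442
  k2 = f(0.680000, -21.395542) = -471.676340
  w ← -6.337812 + (0.34/2)·(-44.287442 + (-471.676340)) = -94.051655
w(0.68) ≈ -94.0517

-94.0517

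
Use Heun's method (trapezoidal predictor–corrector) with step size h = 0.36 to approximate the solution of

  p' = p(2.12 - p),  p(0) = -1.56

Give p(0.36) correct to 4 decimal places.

-6.3448

Heun: k1 = f(t_n, p_n); k2 = f(t_n + h, p_n + h·k1); p_{n+1} = p_n + (h/2)·(k1 + k2).
t=0.000000, p=-1.560000:
  k1 = f(0.000000, -1.560000) = -5.740800
  k2 = f(0.360000, -3.626688) = -20.841444
  p ← -1.560000 + (0.36/2)·(-5.740800 + (-20.841444)) = -6.344804
p(0.36) ≈ -6.3448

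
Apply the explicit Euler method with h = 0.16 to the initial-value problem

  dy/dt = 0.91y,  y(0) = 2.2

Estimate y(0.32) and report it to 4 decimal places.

Euler: y_{n+1} = y_n + h·f(t_n, y_n).
t=0.000000, y=2.200000: f=2.002000 → y ← 2.200000 + 0.16·2.002000 = 2.520320
t=0.160000, y=2.520320: f=2.293491 → y ← 2.520320 + 0.16·2.293491 = 2.887279
y(0.32) ≈ 2.8873

2.8873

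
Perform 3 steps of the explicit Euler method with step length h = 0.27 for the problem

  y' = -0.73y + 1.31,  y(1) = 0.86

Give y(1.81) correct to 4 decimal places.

1.3108

Euler: y_{n+1} = y_n + h·f(x_n, y_n).
x=1.000000, y=0.860000: f=0.682200 → y ← 0.860000 + 0.27·0.682200 = 1.044194
x=1.270000, y=1.044194: f=0.547738 → y ← 1.044194 + 0.27·0.547738 = 1.192083
x=1.540000, y=1.192083: f=0.439779 → y ← 1.192083 + 0.27·0.439779 = 1.310824
y(1.81) ≈ 1.3108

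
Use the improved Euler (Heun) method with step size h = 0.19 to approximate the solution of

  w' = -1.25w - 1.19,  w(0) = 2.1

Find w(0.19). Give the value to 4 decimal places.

Heun: k1 = f(x_n, w_n); k2 = f(x_n + h, w_n + h·k1); w_{n+1} = w_n + (h/2)·(k1 + k2).
x=0.000000, w=2.100000:
  k1 = f(0.000000, 2.100000) = -3.815000
  k2 = f(0.190000, 1.375150) = -2.908937
  w ← 2.100000 + (0.19/2)·(-3.815000 + (-2.908937)) = 1.461226
w(0.19) ≈ 1.4612

1.4612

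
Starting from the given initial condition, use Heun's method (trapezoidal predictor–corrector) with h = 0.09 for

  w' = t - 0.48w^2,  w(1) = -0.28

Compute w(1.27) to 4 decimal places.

0.0228

Heun: k1 = f(t_n, w_n); k2 = f(t_n + h, w_n + h·k1); w_{n+1} = w_n + (h/2)·(k1 + k2).
t=1.000000, w=-0.280000:
  k1 = f(1.000000, -0.280000) = 0.962368
  k2 = f(1.090000, -0.193387) = 1.072049
  w ← -0.280000 + (0.09/2)·(0.962368 + 1.072049) = -0.188451
t=1.090000, w=-0.188451:
  k1 = f(1.090000, -0.188451) = 1.072953
  k2 = f(1.180000, -0.091885) = 1.175947
  w ← -0.188451 + (0.09/2)·(1.072953 + 1.175947) = -0.087251
t=1.180000, w=-0.087251:
  k1 = f(1.180000, -0.087251) = 1.176346
  k2 = f(1.270000, 0.018620) = 1.269834
  w ← -0.087251 + (0.09/2)·(1.176346 + 1.269834) = 0.022827
w(1.27) ≈ 0.0228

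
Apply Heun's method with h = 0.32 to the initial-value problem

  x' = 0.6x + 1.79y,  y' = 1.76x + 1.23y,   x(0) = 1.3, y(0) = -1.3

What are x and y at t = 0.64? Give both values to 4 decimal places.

0.2551, -1.3214

Heun on (x,y): k1 = f(t_n, state_n); k2 = f(t_n + h, state_n + h·k1); state_{n+1} = state_n + (h/2)·(k1 + k2).
0.000000: (1.300000, -1.300000)
  k1 = (-1.547000, 0.689000)
  predictor → (0.804960, -1.079520)
  k2 = (-1.449365, 0.088920)
  → (0.820582, -1.175533)
0.320000: (0.820582, -1.175533)
  k1 = (-1.611855, -0.001682)
  predictor → (0.304788, -1.176071)
  k2 = (-1.922294, -0.910140)
  → (0.255118, -1.321424)
(x(0.64), y(0.64)) ≈ (0.2551, -1.3214)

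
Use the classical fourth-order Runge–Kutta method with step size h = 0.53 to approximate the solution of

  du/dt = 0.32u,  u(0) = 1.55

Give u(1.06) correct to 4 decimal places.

2.1759

RK4: k1 = f(t_n, u_n); k2 = f(t_n + h/2, u_n + (h/2)·k1); k3 = f(t_n + h/2, u_n + (h/2)·k2); k4 = f(t_n + h, u_n + h·k3); u_{n+1} = u_n + (h/6)·(k1 + 2k2 + 2k3 + k4).
t=0.000000, u=1.550000:
  k1 = f(0.000000, 1.550000) = 0.496000
  k2 = f(0.265000, 1.681440) = 0.538061
  k3 = f(0.265000, 1.692586) = 0.541628
  k4 = f(0.530000, 1.837063) = 0.587860
  u ← 1.550000 + (0.53/6)·(k1 + 2k2 + 2k3 + k4) = 1.836486
t=0.530000, u=1.836486:
  k1 = f(0.530000, 1.836486) = 0.587675
  k2 = f(0.795000, 1.992220) = 0.637510
  k3 = f(0.795000, 2.005426) = 0.641736
  k4 = f(1.060000, 2.176606) = 0.696514
  u ← 1.836486 + (0.53/6)·(k1 + 2k2 + 2k3 + k4) = 2.175923
u(1.06) ≈ 2.1759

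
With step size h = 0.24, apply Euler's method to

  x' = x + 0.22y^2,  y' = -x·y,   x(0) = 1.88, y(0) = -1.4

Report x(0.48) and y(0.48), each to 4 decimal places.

3.0502, -0.3194

Euler on (x,y): x_{n+1} = x_n + h·x', y_{n+1} = y_n + h·y'.
0.000000: (1.880000, -1.400000); f=(2.311200, 2.632000) → (2.434688, -0.768320)
0.240000: (2.434688, -0.768320); f=(2.564557, 1.870619) → (3.050182, -0.319371)
(x(0.48), y(0.48)) ≈ (3.0502, -0.3194)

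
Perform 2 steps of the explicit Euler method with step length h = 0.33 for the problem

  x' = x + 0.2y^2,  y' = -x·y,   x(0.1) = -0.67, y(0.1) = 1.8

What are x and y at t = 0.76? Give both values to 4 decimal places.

-0.5819, 2.6892

Euler on (x,y): x_{n+1} = x_n + h·x', y_{n+1} = y_n + h·y'.
0.100000: (-0.670000, 1.800000); f=(-0.022000, 1.206000) → (-0.677260, 2.197980)
0.430000: (-0.677260, 2.197980); f=(0.288963, 1.488604) → (-0.581902, 2.689219)
(x(0.76), y(0.76)) ≈ (-0.5819, 2.6892)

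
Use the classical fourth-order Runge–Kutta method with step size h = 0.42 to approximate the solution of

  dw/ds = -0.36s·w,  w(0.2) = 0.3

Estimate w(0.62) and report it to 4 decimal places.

0.2820

RK4: k1 = f(s_n, w_n); k2 = f(s_n + h/2, w_n + (h/2)·k1); k3 = f(s_n + h/2, w_n + (h/2)·k2); k4 = f(s_n + h, w_n + h·k3); w_{n+1} = w_n + (h/6)·(k1 + 2k2 + 2k3 + k4).
s=0.200000, w=0.300000:
  k1 = f(0.200000, 0.300000) = -0.021600
  k2 = f(0.410000, 0.295464) = -0.043610
  k3 = f(0.410000, 0.290842) = -0.042928
  k4 = f(0.620000, 0.281970) = -0.062936
  w ← 0.300000 + (0.42/6)·(k1 + 2k2 + 2k3 + k4) = 0.281967
w(0.62) ≈ 0.2820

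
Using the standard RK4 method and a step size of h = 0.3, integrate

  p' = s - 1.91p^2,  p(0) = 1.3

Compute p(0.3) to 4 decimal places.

0.7762

RK4: k1 = f(s_n, p_n); k2 = f(s_n + h/2, p_n + (h/2)·k1); k3 = f(s_n + h/2, p_n + (h/2)·k2); k4 = f(s_n + h, p_n + h·k3); p_{n+1} = p_n + (h/6)·(k1 + 2k2 + 2k3 + k4).
s=0.000000, p=1.300000:
  k1 = f(0.000000, 1.300000) = -3.227900
  k2 = f(0.150000, 0.815815) = -1.121208
  k3 = f(0.150000, 1.131819) = -2.296736
  k4 = f(0.300000, 0.610979) = -0.412994
  p ← 1.300000 + (0.3/6)·(k1 + 2k2 + 2k3 + k4) = 0.776161
p(0.3) ≈ 0.7762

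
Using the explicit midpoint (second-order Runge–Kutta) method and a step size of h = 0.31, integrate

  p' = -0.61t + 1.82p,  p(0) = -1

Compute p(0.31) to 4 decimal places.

Midpoint: k1 = f(t_n, p_n); k2 = f(t_n + h/2, p_n + (h/2)·k1); p_{n+1} = p_n + h·k2.
t=0.000000, p=-1.000000:
  k1 = f(0.000000, -1.000000) = -1.820000
  k2 = f(0.155000, -1.282100) = -2.427972
  p ← -1.000000 + 0.31·(-2.427972) = -1.752671
p(0.31) ≈ -1.7527

-1.7527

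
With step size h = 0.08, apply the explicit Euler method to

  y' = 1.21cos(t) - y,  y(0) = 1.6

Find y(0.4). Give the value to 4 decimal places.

Euler: y_{n+1} = y_n + h·f(t_n, y_n).
t=0.000000, y=1.600000: f=-0.390000 → y ← 1.600000 + 0.08·(-0.390000) = 1.568800
t=0.080000, y=1.568800: f=-0.362670 → y ← 1.568800 + 0.08·(-0.362670) = 1.539786
t=0.160000, y=1.539786: f=-0.345241 → y ← 1.539786 + 0.08·(-0.345241) = 1.512167
t=0.240000, y=1.512167: f=-0.336848 → y ← 1.512167 + 0.08·(-0.336848) = 1.485219
t=0.320000, y=1.485219: f=-0.336644 → y ← 1.485219 + 0.08·(-0.336644) = 1.458288
y(0.4) ≈ 1.4583

1.4583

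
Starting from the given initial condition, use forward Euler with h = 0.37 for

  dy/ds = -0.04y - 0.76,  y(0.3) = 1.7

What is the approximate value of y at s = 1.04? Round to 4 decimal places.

1.0918

Euler: y_{n+1} = y_n + h·f(s_n, y_n).
s=0.300000, y=1.700000: f=-0.828000 → y ← 1.700000 + 0.37·(-0.828000) = 1.393640
s=0.670000, y=1.393640: f=-0.815746 → y ← 1.393640 + 0.37·(-0.815746) = 1.091814
y(1.04) ≈ 1.0918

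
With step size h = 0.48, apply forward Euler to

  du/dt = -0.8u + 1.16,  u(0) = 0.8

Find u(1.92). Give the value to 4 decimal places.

1.3564

Euler: u_{n+1} = u_n + h·f(t_n, u_n).
t=0.000000, u=0.800000: f=0.520000 → u ← 0.800000 + 0.48·0.520000 = 1.049600
t=0.480000, u=1.049600: f=0.320320 → u ← 1.049600 + 0.48·0.320320 = 1.203354
t=0.960000, u=1.203354: f=0.197317 → u ← 1.203354 + 0.48·0.197317 = 1.298066
t=1.440000, u=1.298066: f=0.121547 → u ← 1.298066 + 0.48·0.121547 = 1.356409
u(1.92) ≈ 1.3564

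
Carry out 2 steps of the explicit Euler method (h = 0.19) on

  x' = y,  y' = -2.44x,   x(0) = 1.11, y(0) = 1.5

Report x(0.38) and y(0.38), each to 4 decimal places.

1.5822, 0.3387

Euler on (x,y): x_{n+1} = x_n + h·x', y_{n+1} = y_n + h·y'.
0.000000: (1.110000, 1.500000); f=(1.500000, -2.708400) → (1.395000, 0.985404)
0.190000: (1.395000, 0.985404); f=(0.985404, -3.403800) → (1.582227, 0.338682)
(x(0.38), y(0.38)) ≈ (1.5822, 0.3387)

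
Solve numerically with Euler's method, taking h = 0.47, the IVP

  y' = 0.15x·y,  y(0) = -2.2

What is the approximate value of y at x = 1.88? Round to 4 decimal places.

Euler: y_{n+1} = y_n + h·f(x_n, y_n).
x=0.000000, y=-2.200000: f=0.000000 → y ← -2.200000 + 0.47·0.000000 = -2.200000
x=0.470000, y=-2.200000: f=-0.155100 → y ← -2.200000 + 0.47·(-0.155100) = -2.272897
x=0.940000, y=-2.272897: f=-0.320478 → y ← -2.272897 + 0.47·(-0.320478) = -2.423522
x=1.410000, y=-2.423522: f=-0.512575 → y ← -2.423522 + 0.47·(-0.512575) = -2.664432
y(1.88) ≈ -2.6644

-2.6644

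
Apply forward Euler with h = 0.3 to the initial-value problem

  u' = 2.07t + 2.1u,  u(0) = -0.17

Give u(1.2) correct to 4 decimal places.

0.4612

Euler: u_{n+1} = u_n + h·f(t_n, u_n).
t=0.000000, u=-0.170000: f=-0.357000 → u ← -0.170000 + 0.3·(-0.357000) = -0.277100
t=0.300000, u=-0.277100: f=0.039090 → u ← -0.277100 + 0.3·0.039090 = -0.265373
t=0.600000, u=-0.265373: f=0.684717 → u ← -0.265373 + 0.3·0.684717 = -0.059958
t=0.900000, u=-0.059958: f=1.737088 → u ← -0.059958 + 0.3·1.737088 = 0.461168
u(1.2) ≈ 0.4612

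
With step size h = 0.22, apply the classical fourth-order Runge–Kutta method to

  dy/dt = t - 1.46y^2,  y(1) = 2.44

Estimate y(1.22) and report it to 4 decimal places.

1.5204

RK4: k1 = f(t_n, y_n); k2 = f(t_n + h/2, y_n + (h/2)·k1); k3 = f(t_n + h/2, y_n + (h/2)·k2); k4 = f(t_n + h, y_n + h·k3); y_{n+1} = y_n + (h/6)·(k1 + 2k2 + 2k3 + k4).
t=1.000000, y=2.440000:
  k1 = f(1.000000, 2.440000) = -7.692256
  k2 = f(1.110000, 1.593852) = -2.598931
  k3 = f(1.110000, 2.154118) = -5.664725
  k4 = f(1.220000, 1.193761) = -0.860594
  y ← 2.440000 + (0.22/6)·(k1 + 2k2 + 2k3 + k4) = 1.520394
y(1.22) ≈ 1.5204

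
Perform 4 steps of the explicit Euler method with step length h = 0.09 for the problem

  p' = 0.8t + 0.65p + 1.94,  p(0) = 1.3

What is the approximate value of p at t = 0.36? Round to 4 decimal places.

2.4345

Euler: p_{n+1} = p_n + h·f(t_n, p_n).
t=0.000000, p=1.300000: f=2.785000 → p ← 1.300000 + 0.09·2.785000 = 1.550650
t=0.090000, p=1.550650: f=3.019922 → p ← 1.550650 + 0.09·3.019922 = 1.822443
t=0.180000, p=1.822443: f=3.268588 → p ← 1.822443 + 0.09·3.268588 = 2.116616
t=0.270000, p=2.116616: f=3.531800 → p ← 2.116616 + 0.09·3.531800 = 2.434478
p(0.36) ≈ 2.4345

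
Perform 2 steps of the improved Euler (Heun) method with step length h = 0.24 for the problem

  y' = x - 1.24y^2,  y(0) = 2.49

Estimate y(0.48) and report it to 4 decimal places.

1.1522

Heun: k1 = f(x_n, y_n); k2 = f(x_n + h, y_n + h·k1); y_{n+1} = y_n + (h/2)·(k1 + k2).
x=0.000000, y=2.490000:
  k1 = f(0.000000, 2.490000) = -7.688124
  k2 = f(0.240000, 0.644850) = -0.275631
  y ← 2.490000 + (0.24/2)·(-7.688124 + (-0.275631)) = 1.534349
x=0.240000, y=1.534349:
  k1 = f(0.240000, 1.534349) = -2.679243
  k2 = f(0.480000, 0.891331) = -0.505144
  y ← 1.534349 + (0.24/2)·(-2.679243 + (-0.505144)) = 1.152223
y(0.48) ≈ 1.1522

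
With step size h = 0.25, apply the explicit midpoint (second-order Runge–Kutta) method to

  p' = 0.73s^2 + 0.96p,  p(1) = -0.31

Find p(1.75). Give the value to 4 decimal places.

Midpoint: k1 = f(s_n, p_n); k2 = f(s_n + h/2, p_n + (h/2)·k1); p_{n+1} = p_n + h·k2.
s=1.000000, p=-0.310000:
  k1 = f(1.000000, -0.310000) = 0.432400
  k2 = f(1.125000, -0.255950) = 0.678194
  p ← -0.310000 + 0.25·0.678194 = -0.140451
s=1.250000, p=-0.140451:
  k1 = f(1.250000, -0.140451) = 1.005792
  k2 = f(1.375000, -0.014727) = 1.366018
  p ← -0.140451 + 0.25·1.366018 = 0.201053
s=1.500000, p=0.201053:
  k1 = f(1.500000, 0.201053) = 1.835511
  k2 = f(1.625000, 0.430492) = 2.340928
  p ← 0.201053 + 0.25·2.340928 = 0.786285
p(1.75) ≈ 0.7863

0.7863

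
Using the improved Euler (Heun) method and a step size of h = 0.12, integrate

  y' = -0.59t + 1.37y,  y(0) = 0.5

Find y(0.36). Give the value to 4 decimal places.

Heun: k1 = f(t_n, y_n); k2 = f(t_n + h, y_n + h·k1); y_{n+1} = y_n + (h/2)·(k1 + k2).
t=0.000000, y=0.500000:
  k1 = f(0.000000, 0.500000) = 0.685000
  k2 = f(0.120000, 0.582200) = 0.726814
  y ← 0.500000 + (0.12/2)·(0.685000 + 0.726814) = 0.584709
t=0.120000, y=0.584709:
  k1 = f(0.120000, 0.584709) = 0.730251
  k2 = f(0.240000, 0.672339) = 0.779504
  y ← 0.584709 + (0.12/2)·(0.730251 + 0.779504) = 0.675294
t=0.240000, y=0.675294:
  k1 = f(0.240000, 0.675294) = 0.783553
  k2 = f(0.360000, 0.769321) = 0.841569
  y ← 0.675294 + (0.12/2)·(0.783553 + 0.841569) = 0.772801
y(0.36) ≈ 0.7728

0.7728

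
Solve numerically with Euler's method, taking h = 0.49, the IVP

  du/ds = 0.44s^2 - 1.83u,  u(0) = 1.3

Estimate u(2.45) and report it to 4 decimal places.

0.8787

Euler: u_{n+1} = u_n + h·f(s_n, u_n).
s=0.000000, u=1.300000: f=-2.379000 → u ← 1.300000 + 0.49·(-2.379000) = 0.134290
s=0.490000, u=0.134290: f=-0.140107 → u ← 0.134290 + 0.49·(-0.140107) = 0.065638
s=0.980000, u=0.065638: f=0.302459 → u ← 0.065638 + 0.49·0.302459 = 0.213843
s=1.470000, u=0.213843: f=0.559464 → u ← 0.213843 + 0.49·0.559464 = 0.487980
s=1.960000, u=0.487980: f=0.797301 → u ← 0.487980 + 0.49·0.797301 = 0.878657
u(2.45) ≈ 0.8787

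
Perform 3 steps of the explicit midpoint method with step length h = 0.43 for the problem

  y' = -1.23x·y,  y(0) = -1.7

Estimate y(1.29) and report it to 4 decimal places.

-0.5894

Midpoint: k1 = f(x_n, y_n); k2 = f(x_n + h/2, y_n + (h/2)·k1); y_{n+1} = y_n + h·k2.
x=0.000000, y=-1.700000:
  k1 = f(0.000000, -1.700000) = 0.000000
  k2 = f(0.215000, -1.700000) = 0.449565
  y ← -1.700000 + 0.43·0.449565 = -1.506687
x=0.430000, y=-1.506687:
  k1 = f(0.430000, -1.506687) = 0.796887
  k2 = f(0.645000, -1.335356) = 1.059405
  y ← -1.506687 + 0.43·1.059405 = -1.051143
x=0.860000, y=-1.051143:
  k1 = f(0.860000, -1.051143) = 1.111899
  k2 = f(1.075000, -0.812085) = 1.073779
  y ← -1.051143 + 0.43·1.073779 = -0.589418
y(1.29) ≈ -0.5894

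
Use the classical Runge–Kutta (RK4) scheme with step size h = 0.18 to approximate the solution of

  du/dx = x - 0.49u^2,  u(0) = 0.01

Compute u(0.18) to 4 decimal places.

0.0262

RK4: k1 = f(x_n, u_n); k2 = f(x_n + h/2, u_n + (h/2)·k1); k3 = f(x_n + h/2, u_n + (h/2)·k2); k4 = f(x_n + h, u_n + h·k3); u_{n+1} = u_n + (h/6)·(k1 + 2k2 + 2k3 + k4).
x=0.000000, u=0.010000:
  k1 = f(0.000000, 0.010000) = -0.000049
  k2 = f(0.090000, 0.009996) = 0.089951
  k3 = f(0.090000, 0.018096) = 0.089840
  k4 = f(0.180000, 0.026171) = 0.179664
  u ← 0.010000 + (0.18/6)·(k1 + 2k2 + 2k3 + k4) = 0.026176
u(0.18) ≈ 0.0262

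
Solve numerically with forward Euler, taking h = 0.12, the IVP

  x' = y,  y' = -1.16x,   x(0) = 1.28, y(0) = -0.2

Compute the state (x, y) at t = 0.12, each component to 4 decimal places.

Euler on (x,y): x_{n+1} = x_n + h·x', y_{n+1} = y_n + h·y'.
0.000000: (1.280000, -0.200000); f=(-0.200000, -1.484800) → (1.256000, -0.378176)
(x(0.12), y(0.12)) ≈ (1.2560, -0.3782)

1.2560, -0.3782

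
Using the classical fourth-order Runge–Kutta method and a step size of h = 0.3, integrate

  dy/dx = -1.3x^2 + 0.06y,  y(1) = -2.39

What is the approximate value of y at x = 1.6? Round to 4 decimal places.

-3.8399

RK4: k1 = f(x_n, y_n); k2 = f(x_n + h/2, y_n + (h/2)·k1); k3 = f(x_n + h/2, y_n + (h/2)·k2); k4 = f(x_n + h, y_n + h·k3); y_{n+1} = y_n + (h/6)·(k1 + 2k2 + 2k3 + k4).
x=1.000000, y=-2.390000:
  k1 = f(1.000000, -2.390000) = -1.443400
  k2 = f(1.150000, -2.606510) = -1.875641
  k3 = f(1.150000, -2.671346) = -1.879531
  k4 = f(1.300000, -2.953859) = -2.374232
  y ← -2.390000 + (0.3/6)·(k1 + 2k2 + 2k3 + k4) = -2.956399
x=1.300000, y=-2.956399:
  k1 = f(1.300000, -2.956399) = -2.374384
  k2 = f(1.450000, -3.312556) = -2.932003
  k3 = f(1.450000, -3.396199) = -2.937022
  k4 = f(1.600000, -3.837505) = -3.558250
  y ← -2.956399 + (0.3/6)·(k1 + 2k2 + 2k3 + k4) = -3.839933
y(1.6) ≈ -3.8399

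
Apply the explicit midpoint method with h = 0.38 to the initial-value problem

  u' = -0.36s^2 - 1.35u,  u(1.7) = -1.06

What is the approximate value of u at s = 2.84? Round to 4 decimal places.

-1.4896

Midpoint: k1 = f(s_n, u_n); k2 = f(s_n + h/2, u_n + (h/2)·k1); u_{n+1} = u_n + h·k2.
s=1.700000, u=-1.060000:
  k1 = f(1.700000, -1.060000) = 0.390600
  k2 = f(1.890000, -0.985786) = 0.044855
  u ← -1.060000 + 0.38·0.044855 = -1.042955
s=2.080000, u=-1.042955:
  k1 = f(2.080000, -1.042955) = -0.149515
  k2 = f(2.270000, -1.071363) = -0.408704
  u ← -1.042955 + 0.38·(-0.408704) = -1.198263
s=2.460000, u=-1.198263:
  k1 = f(2.460000, -1.198263) = -0.560921
  k2 = f(2.650000, -1.304838) = -0.766569
  u ← -1.198263 + 0.38·(-0.766569) = -1.489559
u(2.84) ≈ -1.4896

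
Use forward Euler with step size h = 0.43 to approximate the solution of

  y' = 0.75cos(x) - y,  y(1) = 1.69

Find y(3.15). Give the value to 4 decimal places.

Euler: y_{n+1} = y_n + h·f(x_n, y_n).
x=1.000000, y=1.690000: f=-1.284773 → y ← 1.690000 + 0.43·(-1.284773) = 1.137547
x=1.430000, y=1.137547: f=-1.032299 → y ← 1.137547 + 0.43·(-1.032299) = 0.693659
x=1.860000, y=0.693659: f=-0.907551 → y ← 0.693659 + 0.43·(-0.907551) = 0.303412
x=2.290000, y=0.303412: f=-0.797502 → y ← 0.303412 + 0.43·(-0.797502) = -0.039513
x=2.720000, y=-0.039513: f=-0.644815 → y ← -0.039513 + 0.43·(-0.644815) = -0.316784
y(3.15) ≈ -0.3168

-0.3168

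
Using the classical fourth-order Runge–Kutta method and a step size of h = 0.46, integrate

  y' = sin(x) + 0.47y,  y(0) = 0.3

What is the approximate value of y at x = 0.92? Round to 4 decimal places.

RK4: k1 = f(x_n, y_n); k2 = f(x_n + h/2, y_n + (h/2)·k1); k3 = f(x_n + h/2, y_n + (h/2)·k2); k4 = f(x_n + h, y_n + h·k3); y_{n+1} = y_n + (h/6)·(k1 + 2k2 + 2k3 + k4).
x=0.000000, y=0.300000:
  k1 = f(0.000000, 0.300000) = 0.141000
  k2 = f(0.230000, 0.332430) = 0.384220
  k3 = f(0.230000, 0.388371) = 0.410512
  k4 = f(0.460000, 0.488835) = 0.673701
  y ← 0.300000 + (0.46/6)·(k1 + 2k2 + 2k3 + k4) = 0.484319
x=0.460000, y=0.484319:
  k1 = f(0.460000, 0.484319) = 0.671578
  k2 = f(0.690000, 0.638782) = 0.936765
  k3 = f(0.690000, 0.699775) = 0.965431
  k4 = f(0.920000, 0.928418) = 1.231958
  y ← 0.484319 + (0.46/6)·(k1 + 2k2 + 2k3 + k4) = 0.921927
y(0.92) ≈ 0.9219

0.9219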